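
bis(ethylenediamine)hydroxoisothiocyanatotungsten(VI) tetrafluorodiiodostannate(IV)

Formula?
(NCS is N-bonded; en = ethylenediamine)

[W(en)2(NCS)(OH)][SnF4I2]2

Cation [W…]: ligand charges -2, W(VI) ⇒ ion charge 4+.
Anion [Sn…]: ligand charges -6, Sn(IV) ⇒ ion charge 2−.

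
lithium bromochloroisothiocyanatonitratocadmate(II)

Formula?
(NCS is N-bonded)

Ligands: 1 isothiocyanato (NCS, -1), 1 bromo (Br, -1), 1 nitrato (NO3, -1), 1 chloro (Cl, -1). Ligand charge sum = -4.
With Cd in oxidation state +2, the complex ion is [Cd...]^2−.
Charge balance with lithium (+1) requires 1 complex ion per 2 lithium.

Li2[CdBrCl(NCS)(NO3)]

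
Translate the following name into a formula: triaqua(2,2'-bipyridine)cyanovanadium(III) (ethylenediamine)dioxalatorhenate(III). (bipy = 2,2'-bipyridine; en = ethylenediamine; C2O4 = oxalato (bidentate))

[V(bipy)(CN)(H2O)3][Re(C2O4)2(en)]2

Cation [V…]: ligand charges -1, V(III) ⇒ ion charge 2+.
Anion [Re…]: ligand charges -4, Re(III) ⇒ ion charge 1−.
One 2+ cation requires 2 of the 1− anion.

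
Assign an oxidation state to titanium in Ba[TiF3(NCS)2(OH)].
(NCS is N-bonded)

+4

1 barium outside the brackets (+2 each) → the complex ion is 2−.
Ligand charges: 2×NCS = -2; 3×F = -3; 1×OH = -1; sum -6.
Ti + (-6) = 2− ⇒ Ti is +4.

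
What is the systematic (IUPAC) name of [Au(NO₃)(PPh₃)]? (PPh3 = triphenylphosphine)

nitrato(triphenylphosphine)gold(I)

There is no counter-ion, so the complex is neutral overall.
Ligand charges: 1×nitrato (-1 each), 1×triphenylphosphine (neutral); total -1. So Au + (-1) = 0, giving Au = +1.
Ligands are named alphabetically: nitrato before triphenylphosphine.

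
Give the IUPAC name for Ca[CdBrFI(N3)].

calcium azidobromofluoroiodocadmate(II)

The 1 calcium counter-ion carries a total charge of +2, so each complex ion is 2−.
Ligand charges: 1×bromo (-1 each), 1×azido (-1 each), 1×iodo (-1 each), 1×fluoro (-1 each); total -4. So Cd + (-4) = 2−, giving Cd = +2.
The complex ion is anionic, so cadmium takes the -ate form cadmate(II).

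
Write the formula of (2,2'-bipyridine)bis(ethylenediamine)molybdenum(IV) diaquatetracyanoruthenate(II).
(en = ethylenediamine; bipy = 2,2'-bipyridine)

Cation [Mo…]: ligand charges 0, Mo(IV) ⇒ ion charge 4+.
Anion [Ru…]: ligand charges -4, Ru(II) ⇒ ion charge 2−.
One 4+ cation requires 2 of the 2− anion.

[Mo(bipy)(en)2][Ru(CN)4(H2O)2]2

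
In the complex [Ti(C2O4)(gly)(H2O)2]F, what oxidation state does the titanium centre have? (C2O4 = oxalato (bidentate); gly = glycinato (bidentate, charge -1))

1 fluoride outside the brackets (-1 each) → the complex ion is 1+.
Ligand charges: 1×C2O4 = -2; 1×gly = -1; 2×H2O neutral; sum -3.
Ti + (-3) = 1+ ⇒ Ti is +4.

+4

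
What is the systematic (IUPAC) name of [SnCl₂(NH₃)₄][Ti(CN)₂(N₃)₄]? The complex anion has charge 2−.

tetraamminedichlorotin(IV) tetraazidodicyanotitanate(IV)

Both ions are complex: the cation is named first with the plain metal name, the anion second with the -ate form; each ion's ligands are alphabetised independently.
The complex anion is given as 2−; its ligand charges sum to -6, so Ti = +4.
A 1:1 salt means the cation carries the equal and opposite charge, 2+.
Cation: ligand charges sum to -2; for the ion to be 2+, Sn = +4.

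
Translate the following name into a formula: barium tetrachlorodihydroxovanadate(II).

Ligands: 4 chloro (Cl, -1), 2 hydroxo (OH, -1). Ligand charge sum = -6.
With V in oxidation state +2, the complex ion is [V...]^4−.
Charge balance with barium (+2) requires 1 complex ion per 2 barium.

Ba2[VCl4(OH)2]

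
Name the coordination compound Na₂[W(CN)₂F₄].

The 2 sodium counter-ions carry a total charge of +2, so each complex ion is 2−.
Ligand charges: 2×cyano (-1 each), 4×fluoro (-1 each); total -6. So W + (-6) = 2−, giving W = +4.
Ligands are named alphabetically: cyano before fluoro.
The complex ion is anionic, so tungsten takes the -ate form tungstate(IV).

sodium dicyanotetrafluorotungstate(IV)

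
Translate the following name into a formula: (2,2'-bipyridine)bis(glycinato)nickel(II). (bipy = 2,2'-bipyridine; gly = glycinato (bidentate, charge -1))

[Ni(bipy)(gly)2]

Ligands: 1 2,2'-bipyridine (bipy, neutral), 2 glycinato (gly, -1). Ligand charge sum = -2.
With Ni in oxidation state +2, the complex ion is [Ni...].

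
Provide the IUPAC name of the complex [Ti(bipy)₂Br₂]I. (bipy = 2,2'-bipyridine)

bis(2,2'-bipyridine)dibromotitanium(III) iodide

The 1 iodide counter-ion carries a total charge of -1, so each complex ion is 1+.
Ligand charges: 2×2,2'-bipyridine (neutral), 2×bromo (-1 each); total -2. So Ti + (-2) = 1+, giving Ti = +3.
Ligands are named alphabetically: bipyridine before bromo.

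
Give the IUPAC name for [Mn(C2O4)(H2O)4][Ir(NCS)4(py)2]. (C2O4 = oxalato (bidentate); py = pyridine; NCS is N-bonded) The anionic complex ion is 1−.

tetraaquaoxalatomanganese(III) tetraisothiocyanatobis(pyridine)iridate(III)

Both ions are complex: the cation is named first with the plain metal name, the anion second with the -ate form; each ion's ligands are alphabetised independently.
The complex anion is given as 1−; its ligand charges sum to -4, so Ir = +3.
A 1:1 salt means the cation carries the equal and opposite charge, 1+.
Cation: ligand charges sum to -2; for the ion to be 1+, Mn = +3.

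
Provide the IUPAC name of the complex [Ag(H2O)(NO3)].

There is no counter-ion, so the complex is neutral overall.
Ligand charges: 1×nitrato (-1 each), 1×aqua (neutral); total -1. So Ag + (-1) = 0, giving Ag = +1.
Ligands are named alphabetically: aqua before nitrato.

aquanitratosilver(I)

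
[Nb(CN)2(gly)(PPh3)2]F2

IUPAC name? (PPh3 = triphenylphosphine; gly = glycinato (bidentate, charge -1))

The 2 fluoride counter-ions carry a total charge of -2, so each complex ion is 2+.
Ligand charges: 2×triphenylphosphine (neutral), 2×cyano (-1 each), 1×glycinato (-1 each); total -3. So Nb + (-3) = 2+, giving Nb = +5.
Ligands are named alphabetically: cyano before glycinato before triphenylphosphine.

dicyano(glycinato)bis(triphenylphosphine)niobium(V) fluoride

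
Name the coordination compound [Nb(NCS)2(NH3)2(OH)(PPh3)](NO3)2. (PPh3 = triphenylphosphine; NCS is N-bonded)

The 2 nitrate counter-ions carry a total charge of -2, so each complex ion is 2+.
Ligand charges: 2×ammine (neutral), 1×hydroxo (-1 each), 1×triphenylphosphine (neutral), 2×isothiocyanato (-1 each); total -3. So Nb + (-3) = 2+, giving Nb = +5.
Ligands are named alphabetically: ammine before hydroxo before isothiocyanato before triphenylphosphine.

diamminehydroxodiisothiocyanato(triphenylphosphine)niobium(V) nitrate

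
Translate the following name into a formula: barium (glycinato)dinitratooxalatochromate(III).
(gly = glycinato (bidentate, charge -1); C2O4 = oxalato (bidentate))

Ba[Cr(C2O4)(gly)(NO3)2]

Ligands: 2 nitrato (NO3, -1), 1 glycinato (gly, -1), 1 oxalato (C2O4, -2). Ligand charge sum = -5.
With Cr in oxidation state +3, the complex ion is [Cr...]^2−.
Charge balance with barium (+2) requires 1 complex ion per 1 barium.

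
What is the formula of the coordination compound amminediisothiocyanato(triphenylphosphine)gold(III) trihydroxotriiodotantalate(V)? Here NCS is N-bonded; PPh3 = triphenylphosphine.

[Au(NCS)2(NH3)(PPh3)][TaI3(OH)3]

Cation [Au…]: ligand charges -2, Au(III) ⇒ ion charge 1+.
Anion [Ta…]: ligand charges -6, Ta(V) ⇒ ion charge 1−.
One 1+ cation balances one 1− anion.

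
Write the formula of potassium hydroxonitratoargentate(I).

Ligands: 1 hydroxo (OH, -1), 1 nitrato (NO3, -1). Ligand charge sum = -2.
Charge balance with potassium (+1) requires 1 complex ion per 1 potassium.

K[Ag(NO3)(OH)]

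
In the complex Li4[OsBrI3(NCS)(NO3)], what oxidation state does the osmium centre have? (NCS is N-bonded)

4 lithium outside the brackets (+1 each) → the complex ion is 4−.
Ligand charges: 3×I = -3; 1×NO3 = -1; 1×NCS = -1; 1×Br = -1; sum -6.
Os + (-6) = 4− ⇒ Os is +2.

+2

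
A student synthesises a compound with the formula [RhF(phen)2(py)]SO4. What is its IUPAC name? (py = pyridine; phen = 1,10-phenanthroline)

The 1 sulfate counter-ion carries a total charge of -2, so each complex ion is 2+.
Ligand charges: 1×pyridine (neutral), 1×fluoro (-1 each), 2×1,10-phenanthroline (neutral); total -1. So Rh + (-1) = 2+, giving Rh = +3.
Ligands are named alphabetically: fluoro before phenanthroline before pyridine.

fluorobis(1,10-phenanthroline)(pyridine)rhodium(III) sulfate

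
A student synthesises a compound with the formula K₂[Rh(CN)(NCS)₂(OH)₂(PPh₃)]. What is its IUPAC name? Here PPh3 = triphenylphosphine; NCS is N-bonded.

potassium cyanodihydroxodiisothiocyanato(triphenylphosphine)rhodate(III)

The 2 potassium counter-ions carry a total charge of +2, so each complex ion is 2−.
Ligand charges: 2×hydroxo (-1 each), 1×cyano (-1 each), 1×triphenylphosphine (neutral), 2×isothiocyanato (-1 each); total -5. So Rh + (-5) = 2−, giving Rh = +3.
The complex ion is anionic, so rhodium takes the -ate form rhodate(III).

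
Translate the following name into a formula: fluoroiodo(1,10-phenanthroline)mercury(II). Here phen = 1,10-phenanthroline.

[HgFI(phen)]

Ligands: 1 fluoro (F, -1), 1 iodo (I, -1), 1 1,10-phenanthroline (phen, neutral). Ligand charge sum = -2.
With Hg in oxidation state +2, the complex ion is [Hg...].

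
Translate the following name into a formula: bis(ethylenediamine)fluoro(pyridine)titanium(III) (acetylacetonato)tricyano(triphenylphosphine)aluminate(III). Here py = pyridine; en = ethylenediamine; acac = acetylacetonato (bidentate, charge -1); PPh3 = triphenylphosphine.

Cation [Ti…]: ligand charges -1, Ti(III) ⇒ ion charge 2+.
Anion [Al…]: ligand charges -4, Al(III) ⇒ ion charge 1−.
One 2+ cation requires 2 of the 1− anion.

[Ti(en)2F(py)][Al(acac)(CN)3(PPh3)]2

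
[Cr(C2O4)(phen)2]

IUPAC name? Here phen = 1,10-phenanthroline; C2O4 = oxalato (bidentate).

oxalatobis(1,10-phenanthroline)chromium(II)

There is no counter-ion, so the complex is neutral overall.
Ligand charges: 2×1,10-phenanthroline (neutral), 1×oxalato (-2 each); total -2. So Cr + (-2) = 0, giving Cr = +2.
Ligands are named alphabetically: oxalato before phenanthroline.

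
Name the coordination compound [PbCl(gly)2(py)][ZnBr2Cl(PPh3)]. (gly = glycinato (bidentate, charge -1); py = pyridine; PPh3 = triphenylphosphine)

chlorobis(glycinato)(pyridine)lead(IV) dibromochloro(triphenylphosphine)zincate(II)

Zinc is always +2 in its complexes; the anion's ligand charges sum to -3, so the complex anion is 1−.
A 1:1 salt means the cation carries the equal and opposite charge, 1+.
Cation: ligand charges sum to -3; for the ion to be 1+, Pb = +4.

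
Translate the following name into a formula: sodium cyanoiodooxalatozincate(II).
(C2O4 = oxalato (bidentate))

Na2[Zn(C2O4)(CN)I]

Ligands: 1 iodo (I, -1), 1 cyano (CN, -1), 1 oxalato (C2O4, -2). Ligand charge sum = -4.
With Zn in oxidation state +2, the complex ion is [Zn...]^2−.
Charge balance with sodium (+1) requires 1 complex ion per 2 sodium.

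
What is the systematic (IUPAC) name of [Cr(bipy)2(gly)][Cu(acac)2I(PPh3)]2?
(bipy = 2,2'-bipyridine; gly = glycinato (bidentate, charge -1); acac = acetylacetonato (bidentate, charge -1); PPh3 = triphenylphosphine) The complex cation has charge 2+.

The complex cation is given as 2+; its ligand charges sum to -1, so Cr = +3.
With 2 anions per cation, each anion must be 2/2 = 1−.
Anion: ligand charges sum to -3; for the ion to be 1−, Cu = +2.

bis(2,2'-bipyridine)(glycinato)chromium(III) bis(acetylacetonato)iodo(triphenylphosphine)cuprate(II)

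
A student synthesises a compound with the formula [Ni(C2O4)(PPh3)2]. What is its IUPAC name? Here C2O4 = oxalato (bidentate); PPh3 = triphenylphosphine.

There is no counter-ion, so the complex is neutral overall.
Ligand charges: 1×oxalato (-2 each), 2×triphenylphosphine (neutral); total -2. So Ni + (-2) = 0, giving Ni = +2.
Ligands are named alphabetically: oxalato before triphenylphosphine.

oxalatobis(triphenylphosphine)nickel(II)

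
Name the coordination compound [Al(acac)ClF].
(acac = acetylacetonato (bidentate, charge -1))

There is no counter-ion, so the complex is neutral overall.
Ligand charges: 1×fluoro (-1 each), 1×acetylacetonato (-1 each), 1×chloro (-1 each); total -3. So Al + (-3) = 0, giving Al = +3.
Ligands are named alphabetically: acetylacetonato before chloro before fluoro.

(acetylacetonato)chlorofluoroaluminium(III)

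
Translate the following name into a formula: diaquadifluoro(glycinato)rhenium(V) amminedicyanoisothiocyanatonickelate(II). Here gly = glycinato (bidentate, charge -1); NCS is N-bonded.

Cation [Re…]: ligand charges -3, Re(V) ⇒ ion charge 2+.
Anion [Ni…]: ligand charges -3, Ni(II) ⇒ ion charge 1−.
One 2+ cation requires 2 of the 1− anion.

[ReF2(gly)(H2O)2][Ni(CN)2(NCS)(NH3)]2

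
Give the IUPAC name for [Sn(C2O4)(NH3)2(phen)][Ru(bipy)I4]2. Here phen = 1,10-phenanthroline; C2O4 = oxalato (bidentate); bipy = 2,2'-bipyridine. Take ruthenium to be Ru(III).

Both ions are complex: the cation is named first with the plain metal name, the anion second with the -ate form; each ion's ligands are alphabetised independently.
Ru is given as +3; the anion's ligand charges sum to -4, so the complex anion is 1−.
With 2 anions per cation, the cation must be 2×1 = 2+.
Cation: ligand charges sum to -2; for the ion to be 2+, Sn = +4.

diammineoxalato(1,10-phenanthroline)tin(IV) (2,2'-bipyridine)tetraiodoruthenate(III)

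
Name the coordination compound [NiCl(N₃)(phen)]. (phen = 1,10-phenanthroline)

There is no counter-ion, so the complex is neutral overall.
Ligand charges: 1×chloro (-1 each), 1×1,10-phenanthroline (neutral), 1×azido (-1 each); total -2. So Ni + (-2) = 0, giving Ni = +2.
Ligands are named alphabetically: azido before chloro before phenanthroline.

azidochloro(1,10-phenanthroline)nickel(II)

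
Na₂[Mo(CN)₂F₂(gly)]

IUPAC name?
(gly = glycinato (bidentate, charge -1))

The 2 sodium counter-ions carry a total charge of +2, so each complex ion is 2−.
Ligand charges: 2×cyano (-1 each), 1×glycinato (-1 each), 2×fluoro (-1 each); total -5. So Mo + (-5) = 2−, giving Mo = +3.
The complex ion is anionic, so molybdenum takes the -ate form molybdate(III).

sodium dicyanodifluoro(glycinato)molybdate(III)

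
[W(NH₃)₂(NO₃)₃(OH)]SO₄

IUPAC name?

The 1 sulfate counter-ion carries a total charge of -2, so each complex ion is 2+.
Ligand charges: 1×hydroxo (-1 each), 2×ammine (neutral), 3×nitrato (-1 each); total -4. So W + (-4) = 2+, giving W = +6.
Ligands are named alphabetically: ammine before hydroxo before nitrato.

diamminehydroxotrinitratotungsten(VI) sulfate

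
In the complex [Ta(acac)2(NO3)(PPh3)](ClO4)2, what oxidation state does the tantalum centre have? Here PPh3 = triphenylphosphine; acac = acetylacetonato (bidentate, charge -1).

+5

2 perchlorate outside the brackets (-1 each) → the complex ion is 2+.
Ligand charges: 1×PPh3 neutral; 1×NO3 = -1; 2×acac = -2; sum -3.
Ta + (-3) = 2+ ⇒ Ta is +5.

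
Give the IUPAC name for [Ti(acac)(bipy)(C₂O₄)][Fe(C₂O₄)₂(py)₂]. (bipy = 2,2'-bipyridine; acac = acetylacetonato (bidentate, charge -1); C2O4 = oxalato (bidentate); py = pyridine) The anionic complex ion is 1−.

(acetylacetonato)(2,2'-bipyridine)oxalatotitanium(IV) dioxalatobis(pyridine)ferrate(III)

The complex anion is given as 1−; its ligand charges sum to -4, so Fe = +3.
A 1:1 salt means the cation carries the equal and opposite charge, 1+.
Cation: ligand charges sum to -3; for the ion to be 1+, Ti = +4.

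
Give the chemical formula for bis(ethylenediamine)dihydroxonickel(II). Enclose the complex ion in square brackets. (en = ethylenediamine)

Ligands: 2 ethylenediamine (en, neutral), 2 hydroxo (OH, -1). Ligand charge sum = -2.
With Ni in oxidation state +2, the complex ion is [Ni...].

[Ni(en)2(OH)2]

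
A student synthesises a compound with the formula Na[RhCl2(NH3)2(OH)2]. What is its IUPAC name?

The 1 sodium counter-ion carries a total charge of +1, so each complex ion is 1−.
Ligand charges: 2×hydroxo (-1 each), 2×ammine (neutral), 2×chloro (-1 each); total -4. So Rh + (-4) = 1−, giving Rh = +3.
The complex ion is anionic, so rhodium takes the -ate form rhodate(III).

sodium diamminedichlorodihydroxorhodate(III)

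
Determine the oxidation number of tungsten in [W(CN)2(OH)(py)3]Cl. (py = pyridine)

+4

1 chloride outside the brackets (-1 each) → the complex ion is 1+.
Ligand charges: 2×CN = -2; 1×OH = -1; 3×py neutral; sum -3.
W + (-3) = 1+ ⇒ W is +4.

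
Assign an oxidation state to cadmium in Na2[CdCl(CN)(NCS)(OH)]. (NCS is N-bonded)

+2

2 sodium outside the brackets (+1 each) → the complex ion is 2−.
Ligand charges: 1×Cl = -1; 1×NCS = -1; 1×CN = -1; 1×OH = -1; sum -4.
Cd + (-4) = 2− ⇒ Cd is +2.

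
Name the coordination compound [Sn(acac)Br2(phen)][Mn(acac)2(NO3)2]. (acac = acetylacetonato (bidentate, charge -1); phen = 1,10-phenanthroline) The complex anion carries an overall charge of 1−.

(acetylacetonato)dibromo(1,10-phenanthroline)tin(IV) bis(acetylacetonato)dinitratomanganate(III)

Both ions are complex: the cation is named first with the plain metal name, the anion second with the -ate form; each ion's ligands are alphabetised independently.
The complex anion is given as 1−; its ligand charges sum to -4, so Mn = +3.
A 1:1 salt means the cation carries the equal and opposite charge, 1+.
Cation: ligand charges sum to -3; for the ion to be 1+, Sn = +4.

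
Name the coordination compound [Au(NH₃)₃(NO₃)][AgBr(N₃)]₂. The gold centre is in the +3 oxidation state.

triamminenitratogold(III) azidobromoargentate(I)

Both ions are complex: the cation is named first with the plain metal name, the anion second with the -ate form; each ion's ligands are alphabetised independently.
Au is given as +3; the cation's ligand charges sum to -1, so the complex cation is 2+.
With 2 anions per cation, each anion must be 2/2 = 1−.
Anion: ligand charges sum to -2; for the ion to be 1−, Ag = +1.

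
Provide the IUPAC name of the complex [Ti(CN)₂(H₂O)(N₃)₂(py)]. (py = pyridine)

aquadiazidodicyano(pyridine)titanium(IV)

There is no counter-ion, so the complex is neutral overall.
Ligand charges: 2×cyano (-1 each), 1×pyridine (neutral), 1×aqua (neutral), 2×azido (-1 each); total -4. So Ti + (-4) = 0, giving Ti = +4.
Ligands are named alphabetically: aqua before azido before cyano before pyridine.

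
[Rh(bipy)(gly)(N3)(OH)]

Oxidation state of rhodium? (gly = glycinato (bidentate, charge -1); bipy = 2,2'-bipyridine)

No counter-ion: the bracketed complex is neutral.
Ligand charges: 1×gly = -1; 1×N3 = -1; 1×OH = -1; 1×bipy neutral; sum -3.
Rh + (-3) = 0 ⇒ Rh is +3.

+3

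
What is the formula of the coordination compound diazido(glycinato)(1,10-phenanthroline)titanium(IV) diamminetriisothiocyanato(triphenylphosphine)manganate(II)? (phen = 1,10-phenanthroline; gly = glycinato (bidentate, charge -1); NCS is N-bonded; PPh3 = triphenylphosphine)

Cation [Ti…]: ligand charges -3, Ti(IV) ⇒ ion charge 1+.
Anion [Mn…]: ligand charges -3, Mn(II) ⇒ ion charge 1−.
One 1+ cation balances one 1− anion.

[Ti(gly)(N3)2(phen)][Mn(NCS)3(NH3)2(PPh3)]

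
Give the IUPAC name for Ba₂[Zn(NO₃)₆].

barium hexanitratozincate(II)

The 2 barium counter-ions carry a total charge of +4, so each complex ion is 4−.
Ligand charges: 6×nitrato (-1 each); total -6. So Zn + (-6) = 4−, giving Zn = +2.
The complex ion is anionic, so zinc takes the -ate form zincate(II).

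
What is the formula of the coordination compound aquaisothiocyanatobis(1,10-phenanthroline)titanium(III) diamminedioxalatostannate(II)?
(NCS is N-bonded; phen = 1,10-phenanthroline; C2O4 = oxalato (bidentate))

Cation [Ti…]: ligand charges -1, Ti(III) ⇒ ion charge 2+.
Anion [Sn…]: ligand charges -4, Sn(II) ⇒ ion charge 2−.
One 2+ cation balances one 2− anion.

[Ti(H2O)(NCS)(phen)2][Sn(C2O4)2(NH3)2]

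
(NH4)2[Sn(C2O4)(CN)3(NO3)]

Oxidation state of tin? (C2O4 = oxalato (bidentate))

+4

2 ammonium outside the brackets (+1 each) → the complex ion is 2−.
Ligand charges: 1×NO3 = -1; 3×CN = -3; 1×C2O4 = -2; sum -6.
Sn + (-6) = 2− ⇒ Sn is +4.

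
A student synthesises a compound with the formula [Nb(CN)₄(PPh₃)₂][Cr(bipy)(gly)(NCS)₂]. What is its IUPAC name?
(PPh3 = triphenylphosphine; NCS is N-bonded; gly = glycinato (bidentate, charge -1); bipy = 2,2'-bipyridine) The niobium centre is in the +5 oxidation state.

Nb is given as +5; the cation's ligand charges sum to -4, so the complex cation is 1+.
A 1:1 salt means the anion carries the equal and opposite charge, 1−.
Anion: ligand charges sum to -3; for the ion to be 1−, Cr = +2.

tetracyanobis(triphenylphosphine)niobium(V) (2,2'-bipyridine)(glycinato)diisothiocyanatochromate(II)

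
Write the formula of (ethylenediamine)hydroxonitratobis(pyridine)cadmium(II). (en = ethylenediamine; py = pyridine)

[Cd(en)(NO3)(OH)(py)2]

Ligands: 1 ethylenediamine (en, neutral), 1 hydroxo (OH, -1), 1 nitrato (NO3, -1), 2 pyridine (py, neutral). Ligand charge sum = -2.
With Cd in oxidation state +2, the complex ion is [Cd...].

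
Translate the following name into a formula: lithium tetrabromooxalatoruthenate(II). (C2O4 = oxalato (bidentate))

Li4[RuBr4(C2O4)]

Ligands: 1 oxalato (C2O4, -2), 4 bromo (Br, -1). Ligand charge sum = -6.
With Ru in oxidation state +2, the complex ion is [Ru...]^4−.
Charge balance with lithium (+1) requires 1 complex ion per 4 lithium.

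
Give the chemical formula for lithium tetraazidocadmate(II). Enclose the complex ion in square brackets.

Li2[Cd(N3)4]

Ligands: 4 azido (N3, -1). Ligand charge sum = -4.
With Cd in oxidation state +2, the complex ion is [Cd...]^2−.
Charge balance with lithium (+1) requires 1 complex ion per 2 lithium.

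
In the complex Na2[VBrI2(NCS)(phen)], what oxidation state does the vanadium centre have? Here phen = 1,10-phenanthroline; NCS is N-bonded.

+2

2 sodium outside the brackets (+1 each) → the complex ion is 2−.
Ligand charges: 1×phen neutral; 1×NCS = -1; 2×I = -2; 1×Br = -1; sum -4.
V + (-4) = 2− ⇒ V is +2.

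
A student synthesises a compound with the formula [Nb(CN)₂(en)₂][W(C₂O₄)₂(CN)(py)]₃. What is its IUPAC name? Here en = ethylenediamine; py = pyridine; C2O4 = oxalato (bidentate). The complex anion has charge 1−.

dicyanobis(ethylenediamine)niobium(V) cyanodioxalato(pyridine)tungstate(IV)

The complex anion is given as 1−; its ligand charges sum to -5, so W = +4.
With 3 anions per cation, the cation must be 3×1 = 3+.
Cation: ligand charges sum to -2; for the ion to be 3+, Nb = +5.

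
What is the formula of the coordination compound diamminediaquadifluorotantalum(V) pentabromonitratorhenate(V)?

[TaF2(H2O)2(NH3)2][ReBr5(NO3)]3

Cation [Ta…]: ligand charges -2, Ta(V) ⇒ ion charge 3+.
Anion [Re…]: ligand charges -6, Re(V) ⇒ ion charge 1−.
One 3+ cation requires 3 of the 1− anion.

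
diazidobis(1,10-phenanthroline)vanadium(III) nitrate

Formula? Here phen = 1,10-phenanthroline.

Ligands: 2 azido (N3, -1), 2 1,10-phenanthroline (phen, neutral). Ligand charge sum = -2.
Charge balance with nitrate (-1) requires 1 complex ion per 1 nitrate.

[V(N3)2(phen)2]NO3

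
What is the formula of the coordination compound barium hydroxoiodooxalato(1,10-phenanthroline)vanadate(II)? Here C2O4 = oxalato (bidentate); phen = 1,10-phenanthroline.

Ba[V(C2O4)I(OH)(phen)]

Ligands: 1 hydroxo (OH, -1), 1 iodo (I, -1), 1 oxalato (C2O4, -2), 1 1,10-phenanthroline (phen, neutral). Ligand charge sum = -4.
With V in oxidation state +2, the complex ion is [V...]^2−.
Charge balance with barium (+2) requires 1 complex ion per 1 barium.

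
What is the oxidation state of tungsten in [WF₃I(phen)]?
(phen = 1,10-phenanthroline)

No counter-ion: the bracketed complex is neutral.
Ligand charges: 1×phen neutral; 3×F = -3; 1×I = -1; sum -4.
W + (-4) = 0 ⇒ W is +4.

+4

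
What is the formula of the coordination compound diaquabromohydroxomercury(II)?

Ligands: 1 bromo (Br, -1), 2 aqua (H2O, neutral), 1 hydroxo (OH, -1). Ligand charge sum = -2.
With Hg in oxidation state +2, the complex ion is [Hg...].

[HgBr(H2O)2(OH)]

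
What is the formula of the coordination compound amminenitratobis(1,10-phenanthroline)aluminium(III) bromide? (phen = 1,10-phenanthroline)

Ligands: 1 nitrato (NO3, -1), 1 ammine (NH3, neutral), 2 1,10-phenanthroline (phen, neutral). Ligand charge sum = -1.
Charge balance with bromide (-1) requires 1 complex ion per 2 bromide.

[Al(NH3)(NO3)(phen)2]Br2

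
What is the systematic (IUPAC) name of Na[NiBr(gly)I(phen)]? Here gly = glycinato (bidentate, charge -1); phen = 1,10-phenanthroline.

sodium bromo(glycinato)iodo(1,10-phenanthroline)nickelate(II)

The 1 sodium counter-ion carries a total charge of +1, so each complex ion is 1−.
Ligand charges: 1×iodo (-1 each), 1×glycinato (-1 each), 1×1,10-phenanthroline (neutral), 1×bromo (-1 each); total -3. So Ni + (-3) = 1−, giving Ni = +2.
Ligands are named alphabetically: bromo before glycinato before iodo before phenanthroline.
The complex ion is anionic, so nickel takes the -ate form nickelate(II).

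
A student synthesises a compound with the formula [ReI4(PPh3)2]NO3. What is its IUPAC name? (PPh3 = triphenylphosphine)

The 1 nitrate counter-ion carries a total charge of -1, so each complex ion is 1+.
Ligand charges: 4×iodo (-1 each), 2×triphenylphosphine (neutral); total -4. So Re + (-4) = 1+, giving Re = +5.
Ligands are named alphabetically: iodo before triphenylphosphine.

tetraiodobis(triphenylphosphine)rhenium(V) nitrate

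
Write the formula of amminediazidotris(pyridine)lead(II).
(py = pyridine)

Ligands: 3 pyridine (py, neutral), 1 ammine (NH3, neutral), 2 azido (N3, -1). Ligand charge sum = -2.
With Pb in oxidation state +2, the complex ion is [Pb...].

[Pb(N3)2(NH3)(py)3]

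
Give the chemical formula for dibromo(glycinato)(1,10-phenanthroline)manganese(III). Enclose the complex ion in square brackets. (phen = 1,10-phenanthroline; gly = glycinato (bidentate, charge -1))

[MnBr2(gly)(phen)]

Ligands: 2 bromo (Br, -1), 1 1,10-phenanthroline (phen, neutral), 1 glycinato (gly, -1). Ligand charge sum = -3.
With Mn in oxidation state +3, the complex ion is [Mn...].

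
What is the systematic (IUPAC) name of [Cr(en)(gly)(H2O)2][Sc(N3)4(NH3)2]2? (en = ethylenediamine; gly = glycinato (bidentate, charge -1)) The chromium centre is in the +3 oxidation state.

diaqua(ethylenediamine)(glycinato)chromium(III) diamminetetraazidoscandate(III)

Both ions are complex: the cation is named first with the plain metal name, the anion second with the -ate form; each ion's ligands are alphabetised independently.
Cr is given as +3; the cation's ligand charges sum to -1, so the complex cation is 2+.
With 2 anions per cation, each anion must be 2/2 = 1−.
Anion: ligand charges sum to -4; for the ion to be 1−, Sc = +3.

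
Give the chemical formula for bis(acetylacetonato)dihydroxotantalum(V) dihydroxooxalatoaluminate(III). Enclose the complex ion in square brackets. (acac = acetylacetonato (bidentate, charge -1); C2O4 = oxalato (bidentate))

Cation [Ta…]: ligand charges -4, Ta(V) ⇒ ion charge 1+.
Anion [Al…]: ligand charges -4, Al(III) ⇒ ion charge 1−.

[Ta(acac)2(OH)2][Al(C2O4)(OH)2]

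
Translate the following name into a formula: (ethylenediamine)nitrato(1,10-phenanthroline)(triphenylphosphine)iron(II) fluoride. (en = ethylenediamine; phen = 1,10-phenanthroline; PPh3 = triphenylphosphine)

Ligands: 1 ethylenediamine (en, neutral), 1 1,10-phenanthroline (phen, neutral), 1 triphenylphosphine (PPh3, neutral), 1 nitrato (NO3, -1). Ligand charge sum = -1.
Charge balance with fluoride (-1) requires 1 complex ion per 1 fluoride.

[Fe(en)(NO3)(phen)(PPh3)]F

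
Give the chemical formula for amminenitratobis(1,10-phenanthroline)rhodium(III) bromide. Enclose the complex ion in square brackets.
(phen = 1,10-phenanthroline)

Ligands: 2 1,10-phenanthroline (phen, neutral), 1 nitrato (NO3, -1), 1 ammine (NH3, neutral). Ligand charge sum = -1.
Charge balance with bromide (-1) requires 1 complex ion per 2 bromide.

[Rh(NH3)(NO3)(phen)2]Br2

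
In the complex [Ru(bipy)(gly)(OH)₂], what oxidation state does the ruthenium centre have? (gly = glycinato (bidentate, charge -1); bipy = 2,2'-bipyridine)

+3

No counter-ion: the bracketed complex is neutral.
Ligand charges: 1×gly = -1; 1×bipy neutral; 2×OH = -2; sum -3.
Ru + (-3) = 0 ⇒ Ru is +3.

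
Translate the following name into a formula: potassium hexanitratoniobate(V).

K[Nb(NO3)6]

Ligands: 6 nitrato (NO3, -1). Ligand charge sum = -6.
Charge balance with potassium (+1) requires 1 complex ion per 1 potassium.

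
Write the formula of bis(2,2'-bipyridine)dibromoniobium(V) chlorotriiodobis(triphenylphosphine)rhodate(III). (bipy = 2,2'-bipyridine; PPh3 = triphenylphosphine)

[Nb(bipy)2Br2][RhClI3(PPh3)2]3

Cation [Nb…]: ligand charges -2, Nb(V) ⇒ ion charge 3+.
Anion [Rh…]: ligand charges -4, Rh(III) ⇒ ion charge 1−.
One 3+ cation requires 3 of the 1− anion.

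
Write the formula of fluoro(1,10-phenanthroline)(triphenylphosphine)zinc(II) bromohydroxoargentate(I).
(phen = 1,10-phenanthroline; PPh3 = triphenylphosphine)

[ZnF(phen)(PPh3)][AgBr(OH)]

Cation [Zn…]: ligand charges -1, Zn(II) ⇒ ion charge 1+.
Anion [Ag…]: ligand charges -2, Ag(I) ⇒ ion charge 1−.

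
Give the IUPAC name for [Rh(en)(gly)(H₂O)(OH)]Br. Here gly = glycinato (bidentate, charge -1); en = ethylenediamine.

aqua(ethylenediamine)(glycinato)hydroxorhodium(III) bromide

The 1 bromide counter-ion carries a total charge of -1, so each complex ion is 1+.
Ligand charges: 1×glycinato (-1 each), 1×aqua (neutral), 1×ethylenediamine (neutral), 1×hydroxo (-1 each); total -2. So Rh + (-2) = 1+, giving Rh = +3.
Ligands are named alphabetically: aqua before ethylenediamine before glycinato before hydroxo.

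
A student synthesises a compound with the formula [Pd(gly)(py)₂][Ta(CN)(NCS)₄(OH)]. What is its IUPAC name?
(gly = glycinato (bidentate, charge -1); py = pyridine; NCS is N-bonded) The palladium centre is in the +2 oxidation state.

Pd is given as +2; the cation's ligand charges sum to -1, so the complex cation is 1+.
A 1:1 salt means the anion carries the equal and opposite charge, 1−.
Anion: ligand charges sum to -6; for the ion to be 1−, Ta = +5.

(glycinato)bis(pyridine)palladium(II) cyanohydroxotetraisothiocyanatotantalate(V)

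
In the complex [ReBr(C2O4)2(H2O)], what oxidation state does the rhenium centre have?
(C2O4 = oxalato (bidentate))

+5

No counter-ion: the bracketed complex is neutral.
Ligand charges: 1×Br = -1; 2×C2O4 = -4; 1×H2O neutral; sum -5.
Re + (-5) = 0 ⇒ Re is +5.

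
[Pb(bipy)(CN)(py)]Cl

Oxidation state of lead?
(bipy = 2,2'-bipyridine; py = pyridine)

+2

1 chloride outside the brackets (-1 each) → the complex ion is 1+.
Ligand charges: 1×bipy neutral; 1×py neutral; 1×CN = -1; sum -1.
Pb + (-1) = 1+ ⇒ Pb is +2.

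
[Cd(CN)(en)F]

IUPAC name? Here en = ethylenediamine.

There is no counter-ion, so the complex is neutral overall.
Ligand charges: 1×fluoro (-1 each), 1×ethylenediamine (neutral), 1×cyano (-1 each); total -2. So Cd + (-2) = 0, giving Cd = +2.
Ligands are named alphabetically: cyano before ethylenediamine before fluoro.

cyano(ethylenediamine)fluorocadmium(II)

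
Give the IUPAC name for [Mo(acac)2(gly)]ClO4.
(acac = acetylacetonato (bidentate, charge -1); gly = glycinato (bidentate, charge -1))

The 1 perchlorate counter-ion carries a total charge of -1, so each complex ion is 1+.
Ligand charges: 2×acetylacetonato (-1 each), 1×glycinato (-1 each); total -3. So Mo + (-3) = 1+, giving Mo = +4.
Ligands are named alphabetically: acetylacetonato before glycinato.

bis(acetylacetonato)(glycinato)molybdenum(IV) perchlorate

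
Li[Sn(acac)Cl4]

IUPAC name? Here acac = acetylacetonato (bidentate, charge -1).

The 1 lithium counter-ion carries a total charge of +1, so each complex ion is 1−.
Ligand charges: 4×chloro (-1 each), 1×acetylacetonato (-1 each); total -5. So Sn + (-5) = 1−, giving Sn = +4.
Ligands are named alphabetically: acetylacetonato before chloro.
The complex ion is anionic, so tin takes the -ate form stannate(IV).

lithium (acetylacetonato)tetrachlorostannate(IV)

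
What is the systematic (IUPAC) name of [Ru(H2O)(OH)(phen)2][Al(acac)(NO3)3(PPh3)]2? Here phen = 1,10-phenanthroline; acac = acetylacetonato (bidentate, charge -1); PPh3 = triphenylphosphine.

Both ions are complex: the cation is named first with the plain metal name, the anion second with the -ate form; each ion's ligands are alphabetised independently.
Aluminium is always +3 in its complexes; the anion's ligand charges sum to -4, so the complex anion is 1−.
With 2 anions per cation, the cation must be 2×1 = 2+.
Cation: ligand charges sum to -1; for the ion to be 2+, Ru = +3.

aquahydroxobis(1,10-phenanthroline)ruthenium(III) (acetylacetonato)trinitrato(triphenylphosphine)aluminate(III)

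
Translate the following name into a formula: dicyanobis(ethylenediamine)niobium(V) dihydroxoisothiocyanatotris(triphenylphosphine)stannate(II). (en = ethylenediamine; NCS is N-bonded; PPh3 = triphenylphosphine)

Cation [Nb…]: ligand charges -2, Nb(V) ⇒ ion charge 3+.
Anion [Sn…]: ligand charges -3, Sn(II) ⇒ ion charge 1−.
One 3+ cation requires 3 of the 1− anion.

[Nb(CN)2(en)2][Sn(NCS)(OH)2(PPh3)3]3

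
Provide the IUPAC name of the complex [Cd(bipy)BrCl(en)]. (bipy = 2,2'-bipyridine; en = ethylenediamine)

There is no counter-ion, so the complex is neutral overall.
Ligand charges: 1×chloro (-1 each), 1×2,2'-bipyridine (neutral), 1×ethylenediamine (neutral), 1×bromo (-1 each); total -2. So Cd + (-2) = 0, giving Cd = +2.
Ligands are named alphabetically: bipyridine before bromo before chloro before ethylenediamine.

(2,2'-bipyridine)bromochloro(ethylenediamine)cadmium(II)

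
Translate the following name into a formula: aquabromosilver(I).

[AgBr(H2O)]

Ligands: 1 bromo (Br, -1), 1 aqua (H2O, neutral). Ligand charge sum = -1.
With Ag in oxidation state +1, the complex ion is [Ag...].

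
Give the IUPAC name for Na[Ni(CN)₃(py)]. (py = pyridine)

sodium tricyano(pyridine)nickelate(II)

The 1 sodium counter-ion carries a total charge of +1, so each complex ion is 1−.
Ligand charges: 1×pyridine (neutral), 3×cyano (-1 each); total -3. So Ni + (-3) = 1−, giving Ni = +2.
Ligands are named alphabetically: cyano before pyridine.
The complex ion is anionic, so nickel takes the -ate form nickelate(II).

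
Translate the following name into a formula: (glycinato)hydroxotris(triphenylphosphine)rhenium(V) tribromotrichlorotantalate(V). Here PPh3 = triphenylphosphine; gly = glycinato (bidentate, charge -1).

Cation [Re…]: ligand charges -2, Re(V) ⇒ ion charge 3+.
Anion [Ta…]: ligand charges -6, Ta(V) ⇒ ion charge 1−.
One 3+ cation requires 3 of the 1− anion.

[Re(gly)(OH)(PPh3)3][TaBr3Cl3]3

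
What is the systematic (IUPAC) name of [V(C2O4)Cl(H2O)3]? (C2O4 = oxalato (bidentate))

There is no counter-ion, so the complex is neutral overall.
Ligand charges: 1×oxalato (-2 each), 3×aqua (neutral), 1×chloro (-1 each); total -3. So V + (-3) = 0, giving V = +3.
Ligands are named alphabetically: aqua before chloro before oxalato.

triaquachlorooxalatovanadium(III)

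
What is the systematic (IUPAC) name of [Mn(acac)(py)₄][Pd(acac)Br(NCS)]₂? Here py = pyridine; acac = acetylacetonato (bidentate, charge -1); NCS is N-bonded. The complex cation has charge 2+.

The complex cation is given as 2+; its ligand charges sum to -1, so Mn = +3.
With 2 anions per cation, each anion must be 2/2 = 1−.
Anion: ligand charges sum to -3; for the ion to be 1−, Pd = +2.

(acetylacetonato)tetrakis(pyridine)manganese(III) (acetylacetonato)bromoisothiocyanatopalladate(II)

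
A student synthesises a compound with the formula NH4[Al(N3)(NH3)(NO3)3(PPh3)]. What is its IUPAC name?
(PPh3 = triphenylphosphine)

The 1 ammonium counter-ion carries a total charge of +1, so each complex ion is 1−.
Ligand charges: 1×ammine (neutral), 1×triphenylphosphine (neutral), 3×nitrato (-1 each), 1×azido (-1 each); total -4. So Al + (-4) = 1−, giving Al = +3.
Ligands are named alphabetically: ammine before azido before nitrato before triphenylphosphine.
The complex ion is anionic, so aluminium takes the -ate form aluminate(III).

ammonium ammineazidotrinitrato(triphenylphosphine)aluminate(III)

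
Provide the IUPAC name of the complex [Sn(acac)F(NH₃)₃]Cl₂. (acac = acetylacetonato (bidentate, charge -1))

(acetylacetonato)triamminefluorotin(IV) chloride

The 2 chloride counter-ions carry a total charge of -2, so each complex ion is 2+.
Ligand charges: 3×ammine (neutral), 1×fluoro (-1 each), 1×acetylacetonato (-1 each); total -2. So Sn + (-2) = 2+, giving Sn = +4.
Ligands are named alphabetically: acetylacetonato before ammine before fluoro.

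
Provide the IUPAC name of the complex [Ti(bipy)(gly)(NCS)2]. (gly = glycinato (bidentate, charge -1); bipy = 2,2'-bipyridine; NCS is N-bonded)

(2,2'-bipyridine)(glycinato)diisothiocyanatotitanium(III)

There is no counter-ion, so the complex is neutral overall.
Ligand charges: 1×glycinato (-1 each), 1×2,2'-bipyridine (neutral), 2×isothiocyanato (-1 each); total -3. So Ti + (-3) = 0, giving Ti = +3.
Ligands are named alphabetically: bipyridine before glycinato before isothiocyanato.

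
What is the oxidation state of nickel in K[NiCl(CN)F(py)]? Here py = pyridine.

1 potassium outside the brackets (+1 each) → the complex ion is 1−.
Ligand charges: 1×Cl = -1; 1×F = -1; 1×py neutral; 1×CN = -1; sum -3.
Ni + (-3) = 1− ⇒ Ni is +2.

+2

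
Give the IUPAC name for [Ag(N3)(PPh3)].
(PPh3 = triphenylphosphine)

azido(triphenylphosphine)silver(I)

There is no counter-ion, so the complex is neutral overall.
Ligand charges: 1×azido (-1 each), 1×triphenylphosphine (neutral); total -1. So Ag + (-1) = 0, giving Ag = +1.
Ligands are named alphabetically: azido before triphenylphosphine.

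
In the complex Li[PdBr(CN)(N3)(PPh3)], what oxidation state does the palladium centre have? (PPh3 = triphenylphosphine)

+2

1 lithium outside the brackets (+1 each) → the complex ion is 1−.
Ligand charges: 1×Br = -1; 1×PPh3 neutral; 1×N3 = -1; 1×CN = -1; sum -3.
Pd + (-3) = 1− ⇒ Pd is +2.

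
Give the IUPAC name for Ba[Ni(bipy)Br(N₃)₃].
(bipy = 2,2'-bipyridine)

The 1 barium counter-ion carries a total charge of +2, so each complex ion is 2−.
Ligand charges: 1×2,2'-bipyridine (neutral), 1×bromo (-1 each), 3×azido (-1 each); total -4. So Ni + (-4) = 2−, giving Ni = +2.
The complex ion is anionic, so nickel takes the -ate form nickelate(II).

barium triazido(2,2'-bipyridine)bromonickelate(II)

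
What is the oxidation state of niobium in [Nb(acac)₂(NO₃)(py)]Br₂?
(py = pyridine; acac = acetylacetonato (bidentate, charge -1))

2 bromide outside the brackets (-1 each) → the complex ion is 2+.
Ligand charges: 1×NO3 = -1; 1×py neutral; 2×acac = -2; sum -3.
Nb + (-3) = 2+ ⇒ Nb is +5.

+5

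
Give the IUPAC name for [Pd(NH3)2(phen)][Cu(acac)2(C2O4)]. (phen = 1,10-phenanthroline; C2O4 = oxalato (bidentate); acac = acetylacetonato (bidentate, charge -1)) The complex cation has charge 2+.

diammine(1,10-phenanthroline)palladium(II) bis(acetylacetonato)oxalatocuprate(II)

Both ions are complex: the cation is named first with the plain metal name, the anion second with the -ate form; each ion's ligands are alphabetised independently.
The complex cation is given as 2+; its ligand charges sum to 0, so Pd = +2.
A 1:1 salt means the anion carries the equal and opposite charge, 2−.
Anion: ligand charges sum to -4; for the ion to be 2−, Cu = +2.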